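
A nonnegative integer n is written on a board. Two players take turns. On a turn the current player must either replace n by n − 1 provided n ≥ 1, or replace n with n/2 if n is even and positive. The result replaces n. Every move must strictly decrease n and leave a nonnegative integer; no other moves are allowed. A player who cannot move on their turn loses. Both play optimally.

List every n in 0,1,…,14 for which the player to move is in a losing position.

Positions with no move are L. A position that does have a move is losing for the player to move precisely when every available move leads to a winning position for the opponent. Fill in the labels:
n=0: no move → L
n=1: reaches L-position 0 → W
n=2: only reaches 1(W), which is W → L
n=3: reaches L-position 2 → W
n=4: reaches L-position 2 → W
n=5: only reaches 4(W), which is W → L
n=6: reaches L-position 5 → W
n=7: only reaches 6(W), which is W → L
n=8: reaches L-position 7 → W
n=9: only reaches 8(W), which is W → L
n=10: reaches L-position 5 → W
n=11: only reaches 10(W), which is W → L
n=12: reaches L-position 11 → W
n=13: only reaches 12(W), which is W → L
n=14: reaches L-position 7 → W
The losing starting values of n are exactly the entries labelled L in this table (7 of them).

0, 2, 5, 7, 9, 11, 13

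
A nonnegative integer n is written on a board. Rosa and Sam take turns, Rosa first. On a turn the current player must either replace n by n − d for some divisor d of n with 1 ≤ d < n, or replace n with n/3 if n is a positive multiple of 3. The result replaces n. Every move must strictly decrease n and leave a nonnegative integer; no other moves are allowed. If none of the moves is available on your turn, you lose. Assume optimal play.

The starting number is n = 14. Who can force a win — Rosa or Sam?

Build the W/L table. Terminal = L. A non-terminal position is W if it has a move to some L; otherwise it is L.
n=0: no move → L
n=1: no move → L
n=2: →1(L), so W
n=3: →1(L), so W
n=4: →2(W), 3(W) — all W, so L
n=5: →4(L), so W
n=6: →4(L), so W
n=7: →6(W) only, which is W, so L
n=8: →4(L), so W
n=9: →3(W), 6(W), 8(W) — all W, so L
n=10: →9(L), so W
n=11: →10(W) only, which is W, so L
n=12: →4(L), so W
n=13: →12(W) only, which is W, so L
n=14: →7(L), so W
From 14 Rosa can move to 7, reaching an L position.

Rosa wins.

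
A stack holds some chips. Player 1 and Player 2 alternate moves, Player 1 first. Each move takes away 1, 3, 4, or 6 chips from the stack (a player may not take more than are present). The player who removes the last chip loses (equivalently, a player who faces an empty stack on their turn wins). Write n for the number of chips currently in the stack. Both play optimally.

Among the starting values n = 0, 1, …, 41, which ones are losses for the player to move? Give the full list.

1, 3, 8, 10, 15, 17, 22, 24, 29, 31, 36, 38

Positions with no move are W. A position that does have a move is losing for the player to move precisely when every available move leads to a winning position for the opponent. Fill in the labels:
n=0: no move; the opponent has just taken the last chip and therefore loses → W
n=1: →0(W) only, which is W, so L
n=2: →1(L), so W
n=3: →2(W), 0(W) — all W, so L
n=4: →3(L), so W
n=5: →1(L), so W
n=6: →3(L), so W
n=7: →3(L), so W
n=8: →7(W), 5(W), 4(W), 2(W) — all W, so L
n=9: →8(L), so W
n=10: →9(W), 7(W), 6(W), 4(W) — all W, so L
n=11: →10(L), so W
n=12: →8(L), so W
n=13: →10(L), so W
n=14: →10(L), so W
n=15: →14(W), 12(W), 11(W), 9(W) — all W, so L
n=16: →15(L), so W
n=17: →16(W), 14(W), 13(W), 11(W) — all W, so L
n=18: →17(L), so W
n=19: →15(L), so W
n=20: →17(L), so W
n=21: →17(L), so W
n=22: →21(W), 19(W), 18(W), 16(W) — all W, so L
n=23: →22(L), so W
n=24: →23(W), 21(W), 20(W), 18(W) — all W, so L
n=25: →24(L), so W
n=26: →22(L), so W
n=27: →24(L), so W
n=28: →24(L), so W
n=29: →28(W), 26(W), 25(W), 23(W) — all W, so L
n=30: →29(L), so W
n=31: →30(W), 28(W), 27(W), 25(W) — all W, so L
n=32: →31(L), so W
n=33: →29(L), so W
n=34: →31(L), so W
n=35: →31(L), so W
n=36: →35(W), 33(W), 32(W), 30(W) — all W, so L
n=37: →36(L), so W
n=38: →37(W), 35(W), 34(W), 32(W) — all W, so L
n=39: →38(L), so W
n=40: →36(L), so W
n=41: →38(L), so W
Reading off the rows marked L gives the requested list; there are 12 such values of n.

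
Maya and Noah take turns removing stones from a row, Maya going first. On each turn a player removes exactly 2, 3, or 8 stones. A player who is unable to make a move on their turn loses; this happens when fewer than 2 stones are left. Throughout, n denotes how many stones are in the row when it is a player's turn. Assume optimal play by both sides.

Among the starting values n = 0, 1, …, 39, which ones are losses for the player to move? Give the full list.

Label each position W (a win for the player to move) or L (a loss). A position with no legal move is L; any other position is W exactly when some move reaches an L, and L when every move reaches a W.
n=0: no move → L
n=1: no move → L
n=2: reaches L-position 0 → W
n=3: reaches L-position 1 → W
n=4: reaches L-position 1 → W
n=5: only reaches 3(W), 2(W), all W → L
n=6: only reaches 4(W), 3(W), all W → L
n=7: reaches L-position 5 → W
n=8: reaches L-position 6 → W
n=9: reaches L-position 6 → W
n=10: only reaches 8(W), 7(W), 2(W), all W → L
n=11: only reaches 9(W), 8(W), 3(W), all W → L
n=12: reaches L-position 10 → W
n=13: reaches L-position 11 → W
n=14: reaches L-position 11 → W
n=15: only reaches 13(W), 12(W), 7(W), all W → L
n=16: only reaches 14(W), 13(W), 8(W), all W → L
n=17: reaches L-position 15 → W
n=18: reaches L-position 16 → W
n=19: reaches L-position 16 → W
n=20: only reaches 18(W), 17(W), 12(W), all W → L
n=21: only reaches 19(W), 18(W), 13(W), all W → L
n=22: reaches L-position 20 → W
n=23: reaches L-position 21 → W
n=24: reaches L-position 21 → W
n=25: only reaches 23(W), 22(W), 17(W), all W → L
n=26: only reaches 24(W), 23(W), 18(W), all W → L
n=27: reaches L-position 25 → W
n=28: reaches L-position 26 → W
n=29: reaches L-position 26 → W
n=30: only reaches 28(W), 27(W), 22(W), all W → L
n=31: only reaches 29(W), 28(W), 23(W), all W → L
n=32: reaches L-position 30 → W
n=33: reaches L-position 31 → W
n=34: reaches L-position 31 → W
n=35: only reaches 33(W), 32(W), 27(W), all W → L
n=36: only reaches 34(W), 33(W), 28(W), all W → L
n=37: reaches L-position 35 → W
n=38: reaches L-position 36 → W
n=39: reaches L-position 36 → W
The losing starting values of n are exactly the entries labelled L in this table (16 of them).

0, 1, 5, 6, 10, 11, 15, 16, 20, 21, 25, 26, 30, 31, 35, 36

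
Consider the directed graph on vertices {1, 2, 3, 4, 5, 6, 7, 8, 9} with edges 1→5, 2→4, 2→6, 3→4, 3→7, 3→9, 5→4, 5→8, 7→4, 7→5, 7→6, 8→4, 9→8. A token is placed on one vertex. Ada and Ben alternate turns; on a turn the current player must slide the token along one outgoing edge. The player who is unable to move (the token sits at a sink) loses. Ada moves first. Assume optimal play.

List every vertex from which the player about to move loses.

1, 4, 6, 9

Classify positions by backward induction: terminal positions (no move available) are L. From any other position, the mover wins iff some move reaches an L.
Every edge goes from a vertex to one that appears earlier in the order 6, 4, 2, 8, 5, 9, 7, 1, 3, so processing vertices in that order labels each vertex after all of its successors.
6: no outgoing edge → L
4: no outgoing edge → L
2: →4(L), so W
8: →4(L), so W
5: →4(L), so W
9: →8(W) only, which is W, so L
7: →4(L), so W
1: →5(W) only, which is W, so L
3: →9(L), so W
Reading off the rows marked L gives the requested list; there are 4 such vertices.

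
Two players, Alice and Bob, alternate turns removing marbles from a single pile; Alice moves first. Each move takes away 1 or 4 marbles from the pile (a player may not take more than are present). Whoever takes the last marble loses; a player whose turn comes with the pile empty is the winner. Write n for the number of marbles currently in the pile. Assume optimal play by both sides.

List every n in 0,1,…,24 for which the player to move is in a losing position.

1, 3, 6, 8, 11, 13, 16, 18, 21, 23

Classify positions by backward induction: terminal positions (no move available) are W. From any other position, the mover wins iff some move reaches an L.
n=0: no move; the opponent has just taken the last marble and therefore loses → W
n=1: →0(W) only, which is W, so L
n=2: →1(L), so W
n=3: →2(W) only, which is W, so L
n=4: →3(L), so W
n=5: →1(L), so W
n=6: →5(W), 2(W) — all W, so L
n=7: →6(L), so W
n=8: →7(W), 4(W) — all W, so L
n=9: →8(L), so W
n=10: →6(L), so W
n=11: →10(W), 7(W) — all W, so L
n=12: →11(L), so W
n=13: →12(W), 9(W) — all W, so L
n=14: →13(L), so W
n=15: →11(L), so W
n=16: →15(W), 12(W) — all W, so L
n=17: →16(L), so W
n=18: →17(W), 14(W) — all W, so L
n=19: →18(L), so W
n=20: →16(L), so W
n=21: →20(W), 17(W) — all W, so L
n=22: →21(L), so W
n=23: →22(W), 19(W) — all W, so L
n=24: →23(L), so W
Reading off the rows marked L gives the requested list; there are 10 such values of n.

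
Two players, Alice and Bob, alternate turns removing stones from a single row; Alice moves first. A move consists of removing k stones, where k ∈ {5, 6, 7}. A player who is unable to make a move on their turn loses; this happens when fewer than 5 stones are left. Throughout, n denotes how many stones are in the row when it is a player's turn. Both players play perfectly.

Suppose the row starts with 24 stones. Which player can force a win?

Use the standard recursion: the mover loses at a terminal position; elsewhere, the mover wins exactly when some move hands the opponent an L position.
n=0: no move → L
n=1: no move → L
n=2: no move → L
n=3: no move → L
n=4: no move → L
n=5: →0(L), so W
n=6: →1(L), so W
n=7: →2(L), so W
n=8: →3(L), so W
n=9: →4(L), so W
n=10: →4(L), so W
n=11: →4(L), so W
n=12: →7(W), 6(W), 5(W) — all W, so L
n=13: →8(W), 7(W), 6(W) — all W, so L
n=14: →9(W), 8(W), 7(W) — all W, so L
n=15: →10(W), 9(W), 8(W) — all W, so L
n=16: →11(W), 10(W), 9(W) — all W, so L
n=17: →12(L), so W
n=18: →13(L), so W
n=19: →14(L), so W
n=20: →15(L), so W
n=21: →16(L), so W
n=22: →16(L), so W
n=23: →16(L), so W
n=24: →19(W), 18(W), 17(W) — all W, so L
Every move from 24 reaches a W position, so the mover loses.

Bob wins.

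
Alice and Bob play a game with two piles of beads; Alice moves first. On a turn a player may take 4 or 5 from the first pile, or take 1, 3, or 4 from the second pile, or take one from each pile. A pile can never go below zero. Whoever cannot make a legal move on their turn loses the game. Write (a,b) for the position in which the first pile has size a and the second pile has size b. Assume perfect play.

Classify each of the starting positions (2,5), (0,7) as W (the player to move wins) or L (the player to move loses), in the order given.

Build the W/L table. Terminal = L. A non-terminal position is W if it has a move to some L; otherwise it is L.
No move ever increases a pile, so every position that can arise here has a ≤ 2 and b ≤ 7; it is enough to label the cells with 0 ≤ a ≤ 2 and 0 ≤ b ≤ 7.
Every move lowers a or b (never raises either), so fill the grid row by row in increasing a, and left to right within a row: each cell's successors are then already labelled.
      b=0  b=1  b=2  b=3  b=4  b=5  b=6  b=7
a=0:    L    W    L    W    W    W    W    L
a=1:    L    W    L    W    W    W    W    L
a=2:    L    W    L    W    W    W    W    L
Cells with no legal move (terminal, hence L): (0,0), (1,0), (2,0).
The remaining L cells, each justified by listing all of its moves:
(0,2): →(0,1)(W) only, which is W, so L
(0,7): →(0,6)(W), (0,4)(W), (0,3)(W) — all W, so L
(1,2): →(1,1)(W), (0,1)(W) — all W, so L
(1,7): →(1,6)(W), (1,4)(W), (1,3)(W), (0,6)(W) — all W, so L
(2,2): →(2,1)(W), (1,1)(W) — all W, so L
(2,7): →(2,6)(W), (2,4)(W), (2,3)(W), (1,6)(W) — all W, so L
Every other cell has at least one move into one of the L cells above, so it is W.
(2,5): the move to (2,2) reaches an L cell, so W
(0,7): one of the L cells justified above, so L

(2,5): W, (0,7): L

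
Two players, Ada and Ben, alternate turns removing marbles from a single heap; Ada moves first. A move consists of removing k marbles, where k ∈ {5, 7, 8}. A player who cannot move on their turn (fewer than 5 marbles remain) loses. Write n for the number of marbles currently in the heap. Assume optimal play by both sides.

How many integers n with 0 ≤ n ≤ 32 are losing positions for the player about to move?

15

Classify positions by backward induction: terminal positions (no move available) are L. From any other position, the mover wins iff some move reaches an L.
n=0: no move → L
n=1: no move → L
n=2: no move → L
n=3: no move → L
n=4: no move → L
n=5: →0(L), so W
n=6: →1(L), so W
n=7: →2(L), so W
n=8: →3(L), so W
n=9: →4(L), so W
n=10: →3(L), so W
n=11: →4(L), so W
n=12: →4(L), so W
n=13: →8(W), 6(W), 5(W) — all W, so L
n=14: →9(W), 7(W), 6(W) — all W, so L
n=15: →10(W), 8(W), 7(W) — all W, so L
n=16: →11(W), 9(W), 8(W) — all W, so L
n=17: →12(W), 10(W), 9(W) — all W, so L
n=18: →13(L), so W
n=19: →14(L), so W
n=20: →15(L), so W
n=21: →16(L), so W
n=22: →17(L), so W
n=23: →16(L), so W
n=24: →17(L), so W
n=25: →17(L), so W
n=26: →21(W), 19(W), 18(W) — all W, so L
n=27: →22(W), 20(W), 19(W) — all W, so L
n=28: →23(W), 21(W), 20(W) — all W, so L
n=29: →24(W), 22(W), 21(W) — all W, so L
n=30: →25(W), 23(W), 22(W) — all W, so L
n=31: →26(L), so W
n=32: →27(L), so W
L entries with 0 ≤ n ≤ 32: n = 0, 1, 2, 3, 4, 13, 14, 15, 16, 17, 26, 27, 28, 29, 30; that makes 15.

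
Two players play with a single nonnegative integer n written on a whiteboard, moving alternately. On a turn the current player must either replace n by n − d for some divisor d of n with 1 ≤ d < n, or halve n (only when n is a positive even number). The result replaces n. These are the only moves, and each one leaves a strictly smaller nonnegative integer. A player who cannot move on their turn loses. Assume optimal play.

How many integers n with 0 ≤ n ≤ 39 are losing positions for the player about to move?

Work bottom-up. With no move the player to move loses. Otherwise the position is W if at least one move leads to an L position for the opponent, and L if every move leads to a W.
n=0: no move → L
n=1: no move → L
n=2: →1(L), so W
n=3: →2(W) only, which is W, so L
n=4: →3(L), so W
n=5: →4(W) only, which is W, so L
n=6: →3(L), so W
n=7: →6(W) only, which is W, so L
n=8: →7(L), so W
n=9: →6(W), 8(W) — all W, so L
n=10: →5(L), so W
n=11: →10(W) only, which is W, so L
n=12: →9(L), so W
n=13: →12(W) only, which is W, so L
n=14: →7(L), so W
n=15: →10(W), 12(W), 14(W) — all W, so L
n=16: →15(L), so W
n=17: →16(W) only, which is W, so L
n=18: →9(L), so W
n=19: →18(W) only, which is W, so L
n=20: →15(L), so W
n=21: →14(W), 18(W), 20(W) — all W, so L
n=22: →11(L), so W
n=23: →22(W) only, which is W, so L
n=24: →21(L), so W
n=25: →20(W), 24(W) — all W, so L
n=26: →13(L), so W
n=27: →18(W), 24(W), 26(W) — all W, so L
n=28: →21(L), so W
n=29: →28(W) only, which is W, so L
n=30: →15(L), so W
n=31: →30(W) only, which is W, so L
n=32: →31(L), so W
n=33: →22(W), 30(W), 32(W) — all W, so L
n=34: →17(L), so W
n=35: →28(W), 30(W), 34(W) — all W, so L
n=36: →27(L), so W
n=37: →36(W) only, which is W, so L
n=38: →19(L), so W
n=39: →26(W), 36(W), 38(W) — all W, so L
L entries with 0 ≤ n ≤ 39: n = 0, 1, 3, 5, 7, 9, 11, 13, 15, 17, 19, 21, 23, 25, 27, 29, 31, 33, 35, 37, 39; that makes 21.

21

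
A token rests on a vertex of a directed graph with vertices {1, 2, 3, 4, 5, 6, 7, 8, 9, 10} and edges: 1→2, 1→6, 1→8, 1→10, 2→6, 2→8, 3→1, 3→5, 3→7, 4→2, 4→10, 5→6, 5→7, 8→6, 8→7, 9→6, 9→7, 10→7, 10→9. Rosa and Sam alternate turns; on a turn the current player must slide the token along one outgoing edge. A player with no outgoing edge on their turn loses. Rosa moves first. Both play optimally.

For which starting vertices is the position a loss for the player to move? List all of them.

4, 6, 7

Classify positions by backward induction: terminal positions (no move available) are L. From any other position, the mover wins iff some move reaches an L.
Every edge goes from a vertex to one that appears earlier in the order 7, 6, 9, 5, 8, 2, 10, 1, 3, 4, so processing vertices in that order labels each vertex after all of its successors.
7: no outgoing edge → L
6: no outgoing edge → L
9: can move to 6, which is L ⇒ W
5: can move to 6, which is L ⇒ W
8: can move to 6, which is L ⇒ W
2: can move to 6, which is L ⇒ W
10: can move to 7, which is L ⇒ W
1: can move to 6, which is L ⇒ W
3: can move to 7, which is L ⇒ W
4: moves to 10(W), 2(W); every one is W ⇒ L
The losing starting vertices are exactly the entries labelled L in this table (3 of them).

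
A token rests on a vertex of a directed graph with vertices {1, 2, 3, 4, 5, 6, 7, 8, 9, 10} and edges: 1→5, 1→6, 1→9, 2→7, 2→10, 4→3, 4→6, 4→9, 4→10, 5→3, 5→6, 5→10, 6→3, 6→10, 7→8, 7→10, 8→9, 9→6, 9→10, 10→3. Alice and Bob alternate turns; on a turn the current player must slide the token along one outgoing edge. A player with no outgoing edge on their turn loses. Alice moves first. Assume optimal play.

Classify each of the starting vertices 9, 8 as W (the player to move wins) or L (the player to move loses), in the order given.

9: L, 8: W

Work bottom-up. With no move the player to move loses. Otherwise the position is W if at least one move leads to an L position for the opponent, and L if every move leads to a W.
Every edge goes from a vertex to one that appears earlier in the order 3, 10, 6, 9, 5, 8, 7, 1, 4, 2, so processing vertices in that order labels each vertex after all of its successors.
3: no outgoing edge → L
10: can move to 3, which is L ⇒ W
6: can move to 3, which is L ⇒ W
9: moves to 6(W), 10(W); every one is W ⇒ L
5: can move to 3, which is L ⇒ W
8: can move to 9, which is L ⇒ W
7: moves to 8(W), 10(W); every one is W ⇒ L
1: can move to 9, which is L ⇒ W
4: can move to 9, which is L ⇒ W
2: can move to 7, which is L ⇒ W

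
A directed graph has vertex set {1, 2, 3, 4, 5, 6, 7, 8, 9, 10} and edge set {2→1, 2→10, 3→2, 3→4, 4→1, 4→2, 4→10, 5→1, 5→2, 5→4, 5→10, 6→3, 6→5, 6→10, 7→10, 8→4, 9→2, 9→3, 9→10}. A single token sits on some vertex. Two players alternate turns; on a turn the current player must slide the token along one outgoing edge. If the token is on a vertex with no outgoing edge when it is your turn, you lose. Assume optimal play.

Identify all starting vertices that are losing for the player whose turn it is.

1, 3, 8, 10

Label each position W (a win for the player to move) or L (a loss). A position with no legal move is L; any other position is W exactly when some move reaches an L, and L when every move reaches a W.
Every edge goes from a vertex to one that appears earlier in the order 1, 10, 2, 4, 3, 9, 8, 5, 6, 7, so processing vertices in that order labels each vertex after all of its successors.
1: no outgoing edge → L
10: no outgoing edge → L
2: →10(L), so W
4: →10(L), so W
3: →4(W), 2(W) — all W, so L
9: →3(L), so W
8: →4(W) only, which is W, so L
5: →10(L), so W
6: →3(L), so W
7: →10(L), so W
Reading off the rows marked L gives the requested list; there are 4 such vertices.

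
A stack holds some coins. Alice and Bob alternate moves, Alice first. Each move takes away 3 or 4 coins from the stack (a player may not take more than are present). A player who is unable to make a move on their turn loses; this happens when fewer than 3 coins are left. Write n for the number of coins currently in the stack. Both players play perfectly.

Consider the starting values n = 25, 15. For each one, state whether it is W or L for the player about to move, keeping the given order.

25: W, 15: L

Compute win/loss labels from the base case upward. A position with no move is L. Any other position is W if it can reach an L in one move, else L.
n=0: no move → L
n=1: no move → L
n=2: no move → L
n=3: can move to 0, which is L ⇒ W
n=4: can move to 1, which is L ⇒ W
n=5: can move to 2, which is L ⇒ W
n=6: can move to 2, which is L ⇒ W
n=7: moves to 4(W), 3(W); every one is W ⇒ L
n=8: moves to 5(W), 4(W); every one is W ⇒ L
n=9: moves to 6(W), 5(W); every one is W ⇒ L
n=10: can move to 7, which is L ⇒ W
n=11: can move to 8, which is L ⇒ W
n=12: can move to 9, which is L ⇒ W
n=13: can move to 9, which is L ⇒ W
n=14: moves to 11(W), 10(W); every one is W ⇒ L
n=15: moves to 12(W), 11(W); every one is W ⇒ L
n=16: moves to 13(W), 12(W); every one is W ⇒ L
n=17: can move to 14, which is L ⇒ W
n=18: can move to 15, which is L ⇒ W
n=19: can move to 16, which is L ⇒ W
n=20: can move to 16, which is L ⇒ W
n=21: moves to 18(W), 17(W); every one is W ⇒ L
n=22: moves to 19(W), 18(W); every one is W ⇒ L
n=23: moves to 20(W), 19(W); every one is W ⇒ L
n=24: can move to 21, which is L ⇒ W
n=25: can move to 22, which is L ⇒ W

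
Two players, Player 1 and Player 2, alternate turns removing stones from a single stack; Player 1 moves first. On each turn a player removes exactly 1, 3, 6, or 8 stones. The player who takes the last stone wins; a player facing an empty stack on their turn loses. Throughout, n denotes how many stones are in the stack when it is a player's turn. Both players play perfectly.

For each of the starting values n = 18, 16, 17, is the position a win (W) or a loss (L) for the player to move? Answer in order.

Compute win/loss labels from the base case upward. A position with no move is L. Any other position is W if it can reach an L in one move, else L.
n=0: no move → L
n=1: reaches L-position 0 → W
n=2: only reaches 1(W), which is W → L
n=3: reaches L-position 2 → W
n=4: only reaches 3(W), 1(W), all W → L
n=5: reaches L-position 4 → W
n=6: reaches L-position 0 → W
n=7: reaches L-position 4 → W
n=8: reaches L-position 2 → W
n=9: only reaches 8(W), 6(W), 3(W), 1(W), all W → L
n=10: reaches L-position 9 → W
n=11: only reaches 10(W), 8(W), 5(W), 3(W), all W → L
n=12: reaches L-position 11 → W
n=13: only reaches 12(W), 10(W), 7(W), 5(W), all W → L
n=14: reaches L-position 13 → W
n=15: reaches L-position 9 → W
n=16: reaches L-position 13 → W
n=17: reaches L-position 11 → W
n=18: only reaches 17(W), 15(W), 12(W), 10(W), all W → L

18: L, 16: W, 17: W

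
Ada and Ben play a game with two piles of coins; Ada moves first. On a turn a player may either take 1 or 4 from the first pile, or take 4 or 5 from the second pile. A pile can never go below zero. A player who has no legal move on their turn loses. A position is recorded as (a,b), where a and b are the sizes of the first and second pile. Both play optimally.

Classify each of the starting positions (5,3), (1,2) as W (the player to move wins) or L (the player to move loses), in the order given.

Positions with no move are L. A position that does have a move is losing for the player to move precisely when every available move leads to a winning position for the opponent. Fill in the labels:
No move ever increases a pile, so every position that can arise here has a ≤ 5 and b ≤ 3; it is enough to label the cells with 0 ≤ a ≤ 5 and 0 ≤ b ≤ 3.
Every move lowers a or b (never raises either), so fill the grid row by row in increasing a, and left to right within a row: each cell's successors are then already labelled.
      b=0  b=1  b=2  b=3
a=0:    L    L    L    L
a=1:    W    W    W    W
a=2:    L    L    L    L
a=3:    W    W    W    W
a=4:    W    W    W    W
a=5:    L    L    L    L
Cells with no legal move (terminal, hence L): (0,0), (0,1), (0,2), (0,3).
The remaining L cells, each justified by listing all of its moves:
(2,0): only reaches (1,0)(W), which is W → L
(2,1): only reaches (1,1)(W), which is W → L
(2,2): only reaches (1,2)(W), which is W → L
(2,3): only reaches (1,3)(W), which is W → L
(5,0): only reaches (4,0)(W), (1,0)(W), all W → L
(5,1): only reaches (4,1)(W), (1,1)(W), all W → L
(5,2): only reaches (4,2)(W), (1,2)(W), all W → L
(5,3): only reaches (4,3)(W), (1,3)(W), all W → L
Every other cell has at least one move into one of the L cells above, so it is W.
(5,3): one of the L cells justified above, so L
(1,2): the move to (0,2) reaches an L cell, so W

(5,3): L, (1,2): W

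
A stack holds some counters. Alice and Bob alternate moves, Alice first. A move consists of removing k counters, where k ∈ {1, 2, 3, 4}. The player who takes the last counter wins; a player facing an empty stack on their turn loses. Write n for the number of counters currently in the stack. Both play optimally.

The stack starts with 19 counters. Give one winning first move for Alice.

Work bottom-up. With no move the player to move loses. Otherwise the position is W if at least one move leads to an L position for the opponent, and L if every move leads to a W.
n=0: no move → L
n=1: can move to 0, which is L ⇒ W
n=2: can move to 0, which is L ⇒ W
n=3: can move to 0, which is L ⇒ W
n=4: can move to 0, which is L ⇒ W
n=5: moves to 4(W), 3(W), 2(W), 1(W); every one is W ⇒ L
n=6: can move to 5, which is L ⇒ W
n=7: can move to 5, which is L ⇒ W
n=8: can move to 5, which is L ⇒ W
n=9: can move to 5, which is L ⇒ W
n=10: moves to 9(W), 8(W), 7(W), 6(W); every one is W ⇒ L
n=11: can move to 10, which is L ⇒ W
n=12: can move to 10, which is L ⇒ W
n=13: can move to 10, which is L ⇒ W
n=14: can move to 10, which is L ⇒ W
n=15: moves to 14(W), 13(W), 12(W), 11(W); every one is W ⇒ L
n=16: can move to 15, which is L ⇒ W
n=17: can move to 15, which is L ⇒ W
n=18: can move to 15, which is L ⇒ W
n=19: can move to 15, which is L ⇒ W
From 19, the L positions reachable in one move are: 15.

Remove 4, leaving 15.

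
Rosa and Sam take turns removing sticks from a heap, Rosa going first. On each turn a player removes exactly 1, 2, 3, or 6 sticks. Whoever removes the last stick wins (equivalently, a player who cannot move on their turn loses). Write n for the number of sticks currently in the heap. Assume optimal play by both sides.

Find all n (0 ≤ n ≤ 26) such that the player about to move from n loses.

0, 4, 8, 12, 16, 20, 24

Use the standard recursion: the mover loses at a terminal position; elsewhere, the mover wins exactly when some move hands the opponent an L position.
n=0: no move → L
n=1: can move to 0, which is L ⇒ W
n=2: can move to 0, which is L ⇒ W
n=3: can move to 0, which is L ⇒ W
n=4: moves to 3(W), 2(W), 1(W); every one is W ⇒ L
n=5: can move to 4, which is L ⇒ W
n=6: can move to 4, which is L ⇒ W
n=7: can move to 4, which is L ⇒ W
n=8: moves to 7(W), 6(W), 5(W), 2(W); every one is W ⇒ L
n=9: can move to 8, which is L ⇒ W
n=10: can move to 8, which is L ⇒ W
n=11: can move to 8, which is L ⇒ W
n=12: moves to 11(W), 10(W), 9(W), 6(W); every one is W ⇒ L
n=13: can move to 12, which is L ⇒ W
n=14: can move to 12, which is L ⇒ W
n=15: can move to 12, which is L ⇒ W
n=16: moves to 15(W), 14(W), 13(W), 10(W); every one is W ⇒ L
n=17: can move to 16, which is L ⇒ W
n=18: can move to 16, which is L ⇒ W
n=19: can move to 16, which is L ⇒ W
n=20: moves to 19(W), 18(W), 17(W), 14(W); every one is W ⇒ L
n=21: can move to 20, which is L ⇒ W
n=22: can move to 20, which is L ⇒ W
n=23: can move to 20, which is L ⇒ W
n=24: moves to 23(W), 22(W), 21(W), 18(W); every one is W ⇒ L
n=25: can move to 24, which is L ⇒ W
n=26: can move to 24, which is L ⇒ W
Reading off the rows marked L gives the requested list; there are 7 such values of n.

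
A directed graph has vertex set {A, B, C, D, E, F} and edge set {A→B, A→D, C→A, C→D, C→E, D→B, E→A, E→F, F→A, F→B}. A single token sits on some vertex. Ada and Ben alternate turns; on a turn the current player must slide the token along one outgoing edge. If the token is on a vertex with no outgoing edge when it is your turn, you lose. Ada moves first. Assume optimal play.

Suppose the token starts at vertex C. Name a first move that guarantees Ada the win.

Move to E.

Build the W/L table. Terminal = L. A non-terminal position is W if it has a move to some L; otherwise it is L.
Every edge goes from a vertex to one that appears earlier in the order B, D, A, F, E, C, so processing vertices in that order labels each vertex after all of its successors.
B: no outgoing edge → L
D: W (go to B, an L position)
A: W (go to B, an L position)
F: W (go to B, an L position)
E: L (options F(W), A(W) are all W)
C: W (go to E, an L position)
From C, the L positions reachable in one move are: E.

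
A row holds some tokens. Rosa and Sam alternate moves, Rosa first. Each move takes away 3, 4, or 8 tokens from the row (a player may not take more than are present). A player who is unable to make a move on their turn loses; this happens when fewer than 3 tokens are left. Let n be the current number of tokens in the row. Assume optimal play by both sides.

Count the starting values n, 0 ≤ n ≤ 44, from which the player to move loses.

16

Build the W/L table. Terminal = L. A non-terminal position is W if it has a move to some L; otherwise it is L.
n=0: no move → L
n=1: no move → L
n=2: no move → L
n=3: reaches L-position 0 → W
n=4: reaches L-position 1 → W
n=5: reaches L-position 2 → W
n=6: reaches L-position 2 → W
n=7: only reaches 4(W), 3(W), all W → L
n=8: reaches L-position 0 → W
n=9: reaches L-position 1 → W
n=10: reaches L-position 7 → W
n=11: reaches L-position 7 → W
n=12: only reaches 9(W), 8(W), 4(W), all W → L
n=13: only reaches 10(W), 9(W), 5(W), all W → L
n=14: only reaches 11(W), 10(W), 6(W), all W → L
n=15: reaches L-position 12 → W
n=16: reaches L-position 13 → W
n=17: reaches L-position 14 → W
n=18: reaches L-position 14 → W
n=19: only reaches 16(W), 15(W), 11(W), all W → L
n=20: reaches L-position 12 → W
n=21: reaches L-position 13 → W
n=22: reaches L-position 19 → W
n=23: reaches L-position 19 → W
n=24: only reaches 21(W), 20(W), 16(W), all W → L
n=25: only reaches 22(W), 21(W), 17(W), all W → L
n=26: only reaches 23(W), 22(W), 18(W), all W → L
n=27: reaches L-position 24 → W
n=28: reaches L-position 25 → W
n=29: reaches L-position 26 → W
n=30: reaches L-position 26 → W
n=31: only reaches 28(W), 27(W), 23(W), all W → L
n=32: reaches L-position 24 → W
n=33: reaches L-position 25 → W
n=34: reaches L-position 31 → W
n=35: reaches L-position 31 → W
n=36: only reaches 33(W), 32(W), 28(W), all W → L
n=37: only reaches 34(W), 33(W), 29(W), all W → L
n=38: only reaches 35(W), 34(W), 30(W), all W → L
n=39: reaches L-position 36 → W
n=40: reaches L-position 37 → W
n=41: reaches L-position 38 → W
n=42: reaches L-position 38 → W
n=43: only reaches 40(W), 39(W), 35(W), all W → L
n=44: reaches L-position 36 → W
L entries with 0 ≤ n ≤ 44: n = 0, 1, 2, 7, 12, 13, 14, 19, 24, 25, 26, 31, 36, 37, 38, 43; that makes 16.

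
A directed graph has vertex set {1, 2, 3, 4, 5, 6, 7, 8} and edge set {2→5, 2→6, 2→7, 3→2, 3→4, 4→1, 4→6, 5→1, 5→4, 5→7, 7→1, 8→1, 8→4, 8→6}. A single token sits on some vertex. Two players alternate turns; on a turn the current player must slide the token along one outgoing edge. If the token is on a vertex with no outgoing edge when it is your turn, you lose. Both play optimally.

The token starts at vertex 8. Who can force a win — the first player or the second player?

The first player wins.

Compute win/loss labels from the base case upward. A position with no move is L. Any other position is W if it can reach an L in one move, else L.
Every edge goes from a vertex to one that appears earlier in the order 1, 6, 7, 4, 5, 2, 3, 8, so processing vertices in that order labels each vertex after all of its successors.
1: no outgoing edge → L
6: no outgoing edge → L
7: can move to 1, which is L ⇒ W
4: can move to 6, which is L ⇒ W
5: can move to 1, which is L ⇒ W
2: can move to 6, which is L ⇒ W
3: moves to 2(W), 4(W); every one is W ⇒ L
8: can move to 6, which is L ⇒ W
The starting position 8 is W: the player to move should move to 6, handing over an L position.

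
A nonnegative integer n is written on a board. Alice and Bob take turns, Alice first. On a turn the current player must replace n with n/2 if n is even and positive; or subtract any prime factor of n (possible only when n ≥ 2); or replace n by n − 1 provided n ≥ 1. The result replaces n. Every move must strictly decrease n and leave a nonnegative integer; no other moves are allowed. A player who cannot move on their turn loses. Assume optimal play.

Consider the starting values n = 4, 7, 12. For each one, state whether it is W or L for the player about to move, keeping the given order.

Classify positions by backward induction: terminal positions (no move available) are L. From any other position, the mover wins iff some move reaches an L.
n=0: no move → L
n=1: can move to 0, which is L ⇒ W
n=2: can move to 0, which is L ⇒ W
n=3: can move to 0, which is L ⇒ W
n=4: moves to 2(W), 3(W); every one is W ⇒ L
n=5: can move to 0, which is L ⇒ W
n=6: can move to 4, which is L ⇒ W
n=7: can move to 0, which is L ⇒ W
n=8: can move to 4, which is L ⇒ W
n=9: moves to 6(W), 8(W); every one is W ⇒ L
n=10: can move to 9, which is L ⇒ W
n=11: can move to 0, which is L ⇒ W
n=12: can move to 9, which is L ⇒ W

4: L, 7: W, 12: W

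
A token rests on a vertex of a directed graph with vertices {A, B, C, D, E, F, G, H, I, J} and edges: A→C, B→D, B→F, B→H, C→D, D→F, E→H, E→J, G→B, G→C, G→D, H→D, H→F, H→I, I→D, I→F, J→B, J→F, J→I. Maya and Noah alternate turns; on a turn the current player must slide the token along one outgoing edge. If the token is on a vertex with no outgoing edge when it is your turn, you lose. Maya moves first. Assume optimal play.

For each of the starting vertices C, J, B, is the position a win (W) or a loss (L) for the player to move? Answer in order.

C: L, J: W, B: W

Use the standard recursion: the mover loses at a terminal position; elsewhere, the mover wins exactly when some move hands the opponent an L position.
Every edge goes from a vertex to one that appears earlier in the order F, D, I, H, B, J, C, G, E, A, so processing vertices in that order labels each vertex after all of its successors.
F: no outgoing edge → L
D: can move to F, which is L ⇒ W
I: can move to F, which is L ⇒ W
H: can move to F, which is L ⇒ W
B: can move to F, which is L ⇒ W
J: can move to F, which is L ⇒ W
C: the only move is to D(W), a W ⇒ L
G: can move to C, which is L ⇒ W
E: moves to J(W), H(W); every one is W ⇒ L
A: can move to C, which is L ⇒ W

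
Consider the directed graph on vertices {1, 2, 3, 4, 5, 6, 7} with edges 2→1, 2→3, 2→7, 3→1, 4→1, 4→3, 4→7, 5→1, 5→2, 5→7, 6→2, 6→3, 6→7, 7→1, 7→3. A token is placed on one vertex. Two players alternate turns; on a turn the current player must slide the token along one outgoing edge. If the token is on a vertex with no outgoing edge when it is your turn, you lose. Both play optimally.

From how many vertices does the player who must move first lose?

Compute win/loss labels from the base case upward. A position with no move is L. Any other position is W if it can reach an L in one move, else L.
Every edge goes from a vertex to one that appears earlier in the order 1, 3, 7, 2, 4, 5, 6, so processing vertices in that order labels each vertex after all of its successors.
1: no outgoing edge → L
3: W (go to 1, an L position)
7: W (go to 1, an L position)
2: W (go to 1, an L position)
4: W (go to 1, an L position)
5: W (go to 1, an L position)
6: L (options 2(W), 7(W), 3(W) are all W)
The L vertices are 1, 6; that is 2 in all.

2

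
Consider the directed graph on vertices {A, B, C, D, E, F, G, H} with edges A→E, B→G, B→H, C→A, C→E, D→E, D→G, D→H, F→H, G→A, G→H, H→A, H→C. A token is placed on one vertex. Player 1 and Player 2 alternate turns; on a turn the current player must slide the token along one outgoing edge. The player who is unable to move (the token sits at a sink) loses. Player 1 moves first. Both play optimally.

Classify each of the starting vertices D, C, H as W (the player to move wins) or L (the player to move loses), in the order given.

Label each position W (a win for the player to move) or L (a loss). A position with no legal move is L; any other position is W exactly when some move reaches an L, and L when every move reaches a W.
Every edge goes from a vertex to one that appears earlier in the order E, A, C, H, F, G, B, D, so processing vertices in that order labels each vertex after all of its successors.
E: no outgoing edge → L
A: W (go to E, an L position)
C: W (go to E, an L position)
H: L (options C(W), A(W) are all W)
F: W (go to H, an L position)
G: W (go to H, an L position)
B: W (go to H, an L position)
D: W (go to H, an L position)

D: W, C: W, H: L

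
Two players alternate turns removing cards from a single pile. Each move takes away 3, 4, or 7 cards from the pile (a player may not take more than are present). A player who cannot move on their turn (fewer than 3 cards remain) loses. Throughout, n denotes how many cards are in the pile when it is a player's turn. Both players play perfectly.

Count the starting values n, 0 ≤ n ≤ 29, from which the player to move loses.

Label each position W (a win for the player to move) or L (a loss). A position with no legal move is L; any other position is W exactly when some move reaches an L, and L when every move reaches a W.
n=0: no move → L
n=1: no move → L
n=2: no move → L
n=3: W (go to 0, an L position)
n=4: W (go to 1, an L position)
n=5: W (go to 2, an L position)
n=6: W (go to 2, an L position)
n=7: W (go to 0, an L position)
n=8: W (go to 1, an L position)
n=9: W (go to 2, an L position)
n=10: L (options 7(W), 6(W), 3(W) are all W)
n=11: L (options 8(W), 7(W), 4(W) are all W)
n=12: L (options 9(W), 8(W), 5(W) are all W)
n=13: W (go to 10, an L position)
n=14: W (go to 11, an L position)
n=15: W (go to 12, an L position)
n=16: W (go to 12, an L position)
n=17: W (go to 10, an L position)
n=18: W (go to 11, an L position)
n=19: W (go to 12, an L position)
n=20: L (options 17(W), 16(W), 13(W) are all W)
n=21: L (options 18(W), 17(W), 14(W) are all W)
n=22: L (options 19(W), 18(W), 15(W) are all W)
n=23: W (go to 20, an L position)
n=24: W (go to 21, an L position)
n=25: W (go to 22, an L position)
n=26: W (go to 22, an L position)
n=27: W (go to 20, an L position)
n=28: W (go to 21, an L position)
n=29: W (go to 22, an L position)
L entries with 0 ≤ n ≤ 29: n = 0, 1, 2, 10, 11, 12, 20, 21, 22; that makes 9.

9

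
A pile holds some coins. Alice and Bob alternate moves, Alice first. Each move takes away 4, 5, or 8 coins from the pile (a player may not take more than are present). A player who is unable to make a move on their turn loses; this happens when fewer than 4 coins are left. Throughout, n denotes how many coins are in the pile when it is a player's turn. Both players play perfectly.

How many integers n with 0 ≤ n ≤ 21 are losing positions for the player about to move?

Work bottom-up. With no move the player to move loses. Otherwise the position is W if at least one move leads to an L position for the opponent, and L if every move leads to a W.
n=0: no move → L
n=1: no move → L
n=2: no move → L
n=3: no move → L
n=4: can move to 0, which is L ⇒ W
n=5: can move to 1, which is L ⇒ W
n=6: can move to 2, which is L ⇒ W
n=7: can move to 3, which is L ⇒ W
n=8: can move to 3, which is L ⇒ W
n=9: can move to 1, which is L ⇒ W
n=10: can move to 2, which is L ⇒ W
n=11: can move to 3, which is L ⇒ W
n=12: moves to 8(W), 7(W), 4(W); every one is W ⇒ L
n=13: moves to 9(W), 8(W), 5(W); every one is W ⇒ L
n=14: moves to 10(W), 9(W), 6(W); every one is W ⇒ L
n=15: moves to 11(W), 10(W), 7(W); every one is W ⇒ L
n=16: can move to 12, which is L ⇒ W
n=17: can move to 13, which is L ⇒ W
n=18: can move to 14, which is L ⇒ W
n=19: can move to 15, which is L ⇒ W
n=20: can move to 15, which is L ⇒ W
n=21: can move to 13, which is L ⇒ W
L entries with 0 ≤ n ≤ 21: n = 0, 1, 2, 3, 12, 13, 14, 15; that makes 8.

8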